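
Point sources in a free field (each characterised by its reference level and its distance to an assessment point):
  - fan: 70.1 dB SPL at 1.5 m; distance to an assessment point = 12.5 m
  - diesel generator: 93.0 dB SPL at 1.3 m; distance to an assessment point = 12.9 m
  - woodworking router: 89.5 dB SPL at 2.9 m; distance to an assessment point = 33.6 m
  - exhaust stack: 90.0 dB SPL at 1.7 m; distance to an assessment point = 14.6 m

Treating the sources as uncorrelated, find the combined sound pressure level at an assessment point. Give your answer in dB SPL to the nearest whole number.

Apply inverse-square spreading to bring every level to the receiver, then sum 10^(L/10).
fan: 70.1 − 20·log₁₀(12.5/1.5) = 70.1 − 18.42 = 51.68 dB SPL.
diesel generator: 93.0 − 20·log₁₀(12.9/1.3) = 93.0 − 19.93 = 73.07 dB SPL.
woodworking router: 89.5 − 20·log₁₀(33.6/2.9) = 89.5 − 21.28 = 68.22 dB SPL.
exhaust stack: 90.0 − 20·log₁₀(14.6/1.7) = 90.0 − 18.68 = 71.32 dB SPL.
Σ 10^(L/10) = 4.061e+07 → L_total = 10·log₁₀(4.061e+07) = 76.09 dB SPL.

76 dB SPL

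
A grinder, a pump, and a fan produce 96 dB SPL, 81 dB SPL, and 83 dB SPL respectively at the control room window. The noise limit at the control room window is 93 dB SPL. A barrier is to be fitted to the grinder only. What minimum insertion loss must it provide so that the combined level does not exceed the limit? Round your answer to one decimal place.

3.8 dB

Everything except the grinder sums to 10^(81/10) + 10^(83/10) = 3.254e+08 in linear terms, 85.12 dB SPL.
To meet 93 dB SPL overall, the treated grinder may contribute at most 10^(93/10) − 3.254e+08 = 1.670e+09, i.e. 92.23 dB SPL.
Required insertion loss = 96 − 92.23 = 3.77 dB.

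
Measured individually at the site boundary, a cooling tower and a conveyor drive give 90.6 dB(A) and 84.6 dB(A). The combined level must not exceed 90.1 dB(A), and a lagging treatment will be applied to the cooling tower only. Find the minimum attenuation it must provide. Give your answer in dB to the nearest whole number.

Fixed contribution from the other source: Σ 10^(L/10) = 10^(84.6/10) = 2.884e+08 (84.60 dB(A)).
To meet 90.1 dB(A) overall, the treated cooling tower may contribute at most 10^(90.1/10) − 2.884e+08 = 7.349e+08, i.e. 88.66 dB(A).
So the cooling tower must be reduced from 90.6 to 88.66 dB(A): IL = 1.94 dB.

2 dB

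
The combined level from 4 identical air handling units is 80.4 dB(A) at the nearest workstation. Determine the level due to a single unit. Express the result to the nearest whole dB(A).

74 dB(A)

For N identical incoherent sources L_total = L₁ + 10·log₁₀ N, so L₁ = 80.4 − 10·log₁₀(4) = 80.4 − 6.021.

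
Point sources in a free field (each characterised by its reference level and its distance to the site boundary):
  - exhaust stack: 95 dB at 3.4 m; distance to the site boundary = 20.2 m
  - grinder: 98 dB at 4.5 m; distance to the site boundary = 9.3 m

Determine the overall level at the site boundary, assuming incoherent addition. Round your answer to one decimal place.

92.0 dB

Apply inverse-square spreading to bring every level to the receiver, then sum 10^(L/10).
exhaust stack: 95 − 20·log₁₀(20.2/3.4) = 95 − 15.48 = 79.52 dB.
grinder: 98 − 20·log₁₀(9.3/4.5) = 98 − 6.31 = 91.69 dB.
Σ 10^(L/10) = 1.567e+09 → L_total = 10·log₁₀(1.567e+09) = 91.95 dB.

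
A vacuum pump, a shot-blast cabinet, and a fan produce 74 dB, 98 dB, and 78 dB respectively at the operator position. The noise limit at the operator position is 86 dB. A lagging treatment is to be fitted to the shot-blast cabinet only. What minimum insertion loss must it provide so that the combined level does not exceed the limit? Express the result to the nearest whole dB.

13 dB

Fixed contribution from the other sources: Σ 10^(L/10) = 10^(74/10) + 10^(78/10) = 8.821e+07 (79.46 dB).
The limit corresponds to 10^(86/10) = 3.981e+08; subtracting the fixed part leaves 3.099e+08 for the shot-blast cabinet, i.e. 84.91 dB.
Required insertion loss = 98 − 84.91 = 13.09 dB.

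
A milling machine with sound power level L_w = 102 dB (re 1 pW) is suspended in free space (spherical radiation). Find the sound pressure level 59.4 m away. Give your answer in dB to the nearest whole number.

The power spreads over a sphere of area 4π·r², so L_p = L_w − 10·log₁₀(4π·r²).
4π·r² = 4.434e+04 m², 10·log₁₀ of that is 46.468 dB.
L_p = 102 − 46.468 = 55.53 dB.

56 dB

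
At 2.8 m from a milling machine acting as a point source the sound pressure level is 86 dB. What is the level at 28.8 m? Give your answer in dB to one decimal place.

65.8 dB

Spherical spreading from a point source gives a 20·log₁₀(r₂/r₁) drop.
L₂ = 86 − 20·log₁₀(28.8/2.8) = 86 − 20.245 = 65.76 dB.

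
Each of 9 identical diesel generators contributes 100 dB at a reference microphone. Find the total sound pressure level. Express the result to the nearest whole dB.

With 9 equal, uncorrelated contributions the intensity is 9× that of one unit, giving a rise of 10·log₁₀ 9.
L_total = 100 + 10·log₁₀(9) = 100 + 9.542 = 109.54 dB.

110 dB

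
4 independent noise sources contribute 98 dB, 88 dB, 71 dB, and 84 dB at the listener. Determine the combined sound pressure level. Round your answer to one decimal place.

Incoherent sources combine by intensity addition: L_total = 10·log₁₀(Σ 10^(L_i/10)).
Σ 10^(L/10) = 10^(98/10) + 10^(88/10) + 10^(71/10) + 10^(84/10) = 7.204e+09.
L_total = 10·log₁₀(7.204e+09) = 98.58 dB.

98.6 dB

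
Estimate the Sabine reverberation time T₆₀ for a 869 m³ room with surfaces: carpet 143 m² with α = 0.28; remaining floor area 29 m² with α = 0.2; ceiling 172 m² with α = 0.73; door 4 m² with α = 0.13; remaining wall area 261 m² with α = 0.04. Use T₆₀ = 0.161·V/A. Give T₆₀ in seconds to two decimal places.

Total absorption A = 143·0.28 + 29·0.2 + 172·0.73 + 4·0.13 + 261·0.04 = 182.36 m² sabins.
T₆₀ = 0.161·V/A = 0.161·869/182.36 = 0.767 s.

0.77 s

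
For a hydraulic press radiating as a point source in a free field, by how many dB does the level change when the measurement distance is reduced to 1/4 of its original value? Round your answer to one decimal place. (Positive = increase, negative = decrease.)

+12.0 dB

A point source loses 6 dB per doubling of distance; generally ΔL = −20·log₁₀(r₂/r₁).
ΔL = −20·log₁₀(0.25) = +12.04 dB.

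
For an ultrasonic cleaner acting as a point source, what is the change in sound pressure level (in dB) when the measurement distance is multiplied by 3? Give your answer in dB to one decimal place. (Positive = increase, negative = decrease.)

-9.5 dB

Point-source spreading: ΔL = −20·log₁₀(r₂/r₁).
ΔL = −20·log₁₀(3) = -9.54 dB.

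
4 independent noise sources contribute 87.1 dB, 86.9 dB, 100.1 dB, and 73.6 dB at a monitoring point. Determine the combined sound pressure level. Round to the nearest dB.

101 dB

Incoherent sources combine by intensity addition: L_total = 10·log₁₀(Σ 10^(L_i/10)).
Σ 10^(L/10) = 10^(87.1/10) + 10^(86.9/10) + 10^(100.1/10) + 10^(73.6/10) = 1.126e+10.
L_total = 10·log₁₀(1.126e+10) = 100.51 dB.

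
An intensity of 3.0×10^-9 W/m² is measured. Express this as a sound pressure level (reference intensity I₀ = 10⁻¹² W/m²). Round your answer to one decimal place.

34.8 dB

I/I₀ = 3.0×10^-9/10⁻¹² = 3.0×10^3, and L = 10·log₁₀(I/I₀).
L = 10·(0.4771 + 3) = 34.77 dB.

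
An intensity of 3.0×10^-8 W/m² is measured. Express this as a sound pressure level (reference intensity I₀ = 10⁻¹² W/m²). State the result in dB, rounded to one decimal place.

I/I₀ = 3.0×10^-8/10⁻¹² = 3.0×10^4, and L = 10·log₁₀(I/I₀).
L = 10·(0.4771 + 4) = 44.77 dB.

44.8 dB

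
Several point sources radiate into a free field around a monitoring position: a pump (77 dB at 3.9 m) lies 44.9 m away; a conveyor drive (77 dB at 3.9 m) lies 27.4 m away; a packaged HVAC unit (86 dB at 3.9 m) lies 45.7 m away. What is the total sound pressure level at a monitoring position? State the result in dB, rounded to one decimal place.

Propagate each source to the receiver with L = L_ref − 20·log₁₀(r/r_ref), then add intensities.
pump: 77 − 20·log₁₀(44.9/3.9) = 77 − 21.22 = 55.78 dB.
conveyor drive: 77 − 20·log₁₀(27.4/3.9) = 77 − 16.93 = 60.07 dB.
packaged HVAC unit: 86 − 20·log₁₀(45.7/3.9) = 86 − 21.38 = 64.62 dB.
Σ 10^(L/10) = 4.293e+06 → L_total = 10·log₁₀(4.293e+06) = 66.33 dB.

66.3 dB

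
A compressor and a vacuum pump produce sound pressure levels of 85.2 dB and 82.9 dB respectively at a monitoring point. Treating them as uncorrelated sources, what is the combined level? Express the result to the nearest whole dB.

For uncorrelated sources the intensities add, so convert each level to linear form, sum, and take 10·log₁₀ of the total.
Σ 10^(L/10) = 10^(85.2/10) + 10^(82.9/10) = 5.261e+08.
L_total = 10·log₁₀(5.261e+08) = 87.21 dB.

87 dB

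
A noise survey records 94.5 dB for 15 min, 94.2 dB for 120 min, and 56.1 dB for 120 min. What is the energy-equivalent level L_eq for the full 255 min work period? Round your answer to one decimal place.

Weight each interval's intensity by its duration and average over T = 255 min:
Σ tᵢ·10^(Lᵢ/10) = 15·10^(94.5/10) + 120·10^(94.2/10) + 120·10^(56.1/10) = 3.580e+11.
L_eq = 10·log₁₀(3.580e+11/255) = 91.47 dB.

91.5 dB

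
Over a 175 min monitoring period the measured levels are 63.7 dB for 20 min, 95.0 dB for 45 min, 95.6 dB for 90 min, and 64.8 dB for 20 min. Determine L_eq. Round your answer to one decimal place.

94.3 dB

Weight each interval's intensity by its duration and average over T = 175 min:
Σ tᵢ·10^(Lᵢ/10) = 20·10^(63.7/10) + 45·10^(95.0/10) + 90·10^(95.6/10) + 20·10^(64.8/10) = 4.692e+11.
L_eq = 10·log₁₀(4.692e+11/175) = 94.28 dB.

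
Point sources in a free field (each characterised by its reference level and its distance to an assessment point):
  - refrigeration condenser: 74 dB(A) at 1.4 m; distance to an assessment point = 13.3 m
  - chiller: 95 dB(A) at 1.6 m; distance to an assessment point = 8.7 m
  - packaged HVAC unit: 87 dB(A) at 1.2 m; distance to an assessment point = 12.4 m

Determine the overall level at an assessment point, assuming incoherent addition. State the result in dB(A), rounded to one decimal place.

First find each source's level at the receiver (point-source: −20·log₁₀(r/r_ref)), then combine on an intensity basis.
refrigeration condenser: 74 − 20·log₁₀(13.3/1.4) = 74 − 19.55 = 54.45 dB(A).
chiller: 95 − 20·log₁₀(8.7/1.6) = 95 − 14.71 = 80.29 dB(A).
packaged HVAC unit: 87 − 20·log₁₀(12.4/1.2) = 87 − 20.28 = 66.72 dB(A).
Σ 10^(L/10) = 1.119e+08 → L_total = 10·log₁₀(1.119e+08) = 80.49 dB(A).

80.5 dB(A)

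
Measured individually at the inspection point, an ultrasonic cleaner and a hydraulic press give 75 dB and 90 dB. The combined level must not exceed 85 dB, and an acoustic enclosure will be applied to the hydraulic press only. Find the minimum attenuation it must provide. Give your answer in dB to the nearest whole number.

5 dB

Fixed contribution from the other source: Σ 10^(L/10) = 10^(75/10) = 3.162e+07 (75.00 dB).
To meet 85 dB overall, the treated hydraulic press may contribute at most 10^(85/10) − 3.162e+07 = 2.846e+08, i.e. 84.54 dB.
So the hydraulic press must be reduced from 90 to 84.54 dB: IL = 5.46 dB.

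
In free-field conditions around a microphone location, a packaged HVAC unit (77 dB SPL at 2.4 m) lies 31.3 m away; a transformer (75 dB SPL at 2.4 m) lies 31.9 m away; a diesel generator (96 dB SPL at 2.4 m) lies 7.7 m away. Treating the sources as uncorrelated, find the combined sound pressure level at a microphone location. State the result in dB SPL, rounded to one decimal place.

Apply inverse-square spreading to bring every level to the receiver, then sum 10^(L/10).
packaged HVAC unit: 77 − 20·log₁₀(31.3/2.4) = 77 − 22.31 = 54.69 dB SPL.
transformer: 75 − 20·log₁₀(31.9/2.4) = 75 − 22.47 = 52.53 dB SPL.
diesel generator: 96 − 20·log₁₀(7.7/2.4) = 96 − 10.13 = 85.87 dB SPL.
Σ 10^(L/10) = 3.872e+08 → L_total = 10·log₁₀(3.872e+08) = 85.88 dB SPL.

85.9 dB SPL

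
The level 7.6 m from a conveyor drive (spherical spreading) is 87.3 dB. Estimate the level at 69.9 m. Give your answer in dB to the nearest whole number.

Spherical spreading from a point source gives a 20·log₁₀(r₂/r₁) drop.
L₂ = 87.3 − 20·log₁₀(69.9/7.6) = 87.3 − 19.273 = 68.03 dB.

68 dB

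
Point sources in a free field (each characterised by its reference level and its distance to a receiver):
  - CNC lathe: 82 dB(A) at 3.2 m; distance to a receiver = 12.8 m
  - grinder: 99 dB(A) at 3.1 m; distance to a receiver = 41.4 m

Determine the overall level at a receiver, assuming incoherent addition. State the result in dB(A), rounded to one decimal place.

77.4 dB(A)

First find each source's level at the receiver (point-source: −20·log₁₀(r/r_ref)), then combine on an intensity basis.
CNC lathe: 82 − 20·log₁₀(12.8/3.2) = 82 − 12.04 = 69.96 dB(A).
grinder: 99 − 20·log₁₀(41.4/3.1) = 99 − 22.51 = 76.49 dB(A).
Σ 10^(L/10) = 5.444e+07 → L_total = 10·log₁₀(5.444e+07) = 77.36 dB(A).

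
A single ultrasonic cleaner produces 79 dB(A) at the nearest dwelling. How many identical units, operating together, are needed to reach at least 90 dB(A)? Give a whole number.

The shortfall is 90 − 79 = 11.0 dB, and N units add 10·log₁₀ N, so need 10·log₁₀ N ≥ 11.0.
N ≥ 10^(11.0/10) = 12.589, so N = 13.

13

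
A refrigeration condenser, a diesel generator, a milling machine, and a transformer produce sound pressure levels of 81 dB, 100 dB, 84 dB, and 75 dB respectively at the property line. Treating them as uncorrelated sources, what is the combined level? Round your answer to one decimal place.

Incoherent sources combine by intensity addition: L_total = 10·log₁₀(Σ 10^(L_i/10)).
Σ 10^(L/10) = 10^(81/10) + 10^(100/10) + 10^(84/10) + 10^(75/10) = 1.041e+10.
L_total = 10·log₁₀(1.041e+10) = 100.17 dB.

100.2 dB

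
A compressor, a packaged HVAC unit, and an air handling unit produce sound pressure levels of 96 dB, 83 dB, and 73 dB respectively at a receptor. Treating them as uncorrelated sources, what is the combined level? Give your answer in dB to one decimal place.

Incoherent sources combine by intensity addition: L_total = 10·log₁₀(Σ 10^(L_i/10)).
Σ 10^(L/10) = 10^(96/10) + 10^(83/10) + 10^(73/10) = 4.201e+09.
L_total = 10·log₁₀(4.201e+09) = 96.23 dB.

96.2 dB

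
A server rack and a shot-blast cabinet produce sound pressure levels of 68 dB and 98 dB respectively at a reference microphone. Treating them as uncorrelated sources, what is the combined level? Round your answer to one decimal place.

Incoherent sources combine by intensity addition: L_total = 10·log₁₀(Σ 10^(L_i/10)).
Σ 10^(L/10) = 10^(68/10) + 10^(98/10) = 6.316e+09.
L_total = 10·log₁₀(6.316e+09) = 98.00 dB.

98.0 dB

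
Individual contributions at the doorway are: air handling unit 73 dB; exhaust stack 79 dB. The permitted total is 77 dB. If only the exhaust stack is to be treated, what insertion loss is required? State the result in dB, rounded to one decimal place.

4.2 dB

Everything except the exhaust stack sums to 10^(73/10) = 1.995e+07 in linear terms, 73.00 dB.
The limit corresponds to 10^(77/10) = 5.012e+07; subtracting the fixed part leaves 3.017e+07 for the exhaust stack, i.e. 74.80 dB.
Required insertion loss = 79 − 74.80 = 4.20 dB.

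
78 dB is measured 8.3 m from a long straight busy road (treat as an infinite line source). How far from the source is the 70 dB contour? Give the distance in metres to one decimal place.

52.4 m

The 8.0 dB drop corresponds to a distance ratio of 10^(8.0/10) for a line source.
r₂ = 8.3·10^((78−70)/10) = 8.3·10^(8.0/10) = 52.37 m.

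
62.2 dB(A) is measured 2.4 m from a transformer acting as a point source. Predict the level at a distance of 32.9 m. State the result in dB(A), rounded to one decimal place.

39.5 dB(A)

Spherical spreading from a point source gives a 20·log₁₀(r₂/r₁) drop.
L₂ = 62.2 − 20·log₁₀(32.9/2.4) = 62.2 − 22.740 = 39.46 dB(A).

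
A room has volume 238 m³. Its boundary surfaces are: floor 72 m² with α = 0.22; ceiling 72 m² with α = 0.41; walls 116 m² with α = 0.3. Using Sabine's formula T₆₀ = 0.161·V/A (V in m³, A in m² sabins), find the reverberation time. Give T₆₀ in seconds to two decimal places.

A = Σ Sᵢαᵢ = 72·0.22 + 72·0.41 + 116·0.3 = 80.16 m².
T₆₀ = 0.161 × 238 / 80.16 = 0.478 s.

0.48 s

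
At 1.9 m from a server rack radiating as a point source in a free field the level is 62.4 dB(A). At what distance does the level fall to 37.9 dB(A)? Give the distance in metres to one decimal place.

31.9 m

For a point source L₁ − L₂ = 20·log₁₀(r₂/r₁), so r₂ = r₁·10^((L₁−L₂)/20).
r₂ = 1.9·10^((62.4−37.9)/20) = 1.9·10^(24.5/20) = 31.90 m.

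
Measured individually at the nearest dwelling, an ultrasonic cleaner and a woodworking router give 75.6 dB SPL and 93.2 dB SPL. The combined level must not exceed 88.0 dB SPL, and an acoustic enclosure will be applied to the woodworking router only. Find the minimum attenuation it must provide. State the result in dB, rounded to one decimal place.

5.5 dB

The untreated sources together contribute 10^(75.6/10) = 3.631e+07, i.e. 75.60 dB SPL.
The limit corresponds to 10^(88.0/10) = 6.310e+08; subtracting the fixed part leaves 5.946e+08 for the woodworking router, i.e. 87.74 dB SPL.
So the woodworking router must be reduced from 93.2 to 87.74 dB SPL: IL = 5.46 dB.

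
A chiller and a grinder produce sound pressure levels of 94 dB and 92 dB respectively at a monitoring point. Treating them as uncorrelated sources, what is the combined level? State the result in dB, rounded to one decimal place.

96.1 dB

For uncorrelated sources the intensities add, so convert each level to linear form, sum, and take 10·log₁₀ of the total.
Σ 10^(L/10) = 10^(94/10) + 10^(92/10) = 4.097e+09.
L_total = 10·log₁₀(4.097e+09) = 96.12 dB.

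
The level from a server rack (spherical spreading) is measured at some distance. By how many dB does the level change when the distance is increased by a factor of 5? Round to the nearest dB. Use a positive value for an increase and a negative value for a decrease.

Point-source spreading: ΔL = −20·log₁₀(r₂/r₁).
ΔL = −20·log₁₀(5) = -13.98 dB.

-14 dB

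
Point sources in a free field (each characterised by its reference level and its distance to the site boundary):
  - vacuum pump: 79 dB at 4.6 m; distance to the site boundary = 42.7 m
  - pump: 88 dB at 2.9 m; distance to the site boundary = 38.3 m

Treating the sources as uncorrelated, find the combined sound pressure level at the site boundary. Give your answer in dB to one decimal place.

First find each source's level at the receiver (point-source: −20·log₁₀(r/r_ref)), then combine on an intensity basis.
vacuum pump: 79 − 20·log₁₀(42.7/4.6) = 79 − 19.35 = 59.65 dB.
pump: 88 − 20·log₁₀(38.3/2.9) = 88 − 22.42 = 65.58 dB.
Σ 10^(L/10) = 4.539e+06 → L_total = 10·log₁₀(4.539e+06) = 66.57 dB.

66.6 dB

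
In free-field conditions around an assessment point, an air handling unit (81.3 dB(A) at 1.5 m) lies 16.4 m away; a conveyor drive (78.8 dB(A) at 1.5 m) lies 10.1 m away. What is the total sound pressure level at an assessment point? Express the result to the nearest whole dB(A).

64 dB(A)

Apply inverse-square spreading to bring every level to the receiver, then sum 10^(L/10).
air handling unit: 81.3 − 20·log₁₀(16.4/1.5) = 81.3 − 20.78 = 60.52 dB(A).
conveyor drive: 78.8 − 20·log₁₀(10.1/1.5) = 78.8 − 16.56 = 62.24 dB(A).
Σ 10^(L/10) = 2.802e+06 → L_total = 10·log₁₀(2.802e+06) = 64.47 dB(A).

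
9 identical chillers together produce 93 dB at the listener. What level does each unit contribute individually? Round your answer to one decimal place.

Dividing the total intensity by 9 lowers the level by 10·log₁₀ 9 = 9.542 dB: L₁ = 93 − 9.542.

83.5 dB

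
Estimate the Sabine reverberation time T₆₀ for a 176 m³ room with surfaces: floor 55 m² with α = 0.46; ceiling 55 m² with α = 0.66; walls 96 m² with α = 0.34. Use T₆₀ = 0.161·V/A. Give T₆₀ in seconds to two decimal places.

Total absorption A = 55·0.46 + 55·0.66 + 96·0.34 = 94.24 m² sabins.
T₆₀ = 0.161 × 176 / 94.24 = 0.301 s.

0.30 s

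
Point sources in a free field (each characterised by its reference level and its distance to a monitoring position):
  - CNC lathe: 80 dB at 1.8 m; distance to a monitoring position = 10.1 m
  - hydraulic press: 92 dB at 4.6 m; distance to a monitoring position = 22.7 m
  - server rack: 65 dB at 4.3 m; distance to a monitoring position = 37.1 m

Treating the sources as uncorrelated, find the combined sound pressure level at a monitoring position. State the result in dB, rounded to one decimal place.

Propagate each source to the receiver with L = L_ref − 20·log₁₀(r/r_ref), then add intensities.
CNC lathe: 80 − 20·log₁₀(10.1/1.8) = 80 − 14.98 = 65.02 dB.
hydraulic press: 92 − 20·log₁₀(22.7/4.6) = 92 − 13.87 = 78.13 dB.
server rack: 65 − 20·log₁₀(37.1/4.3) = 65 − 18.72 = 46.28 dB.
Σ 10^(L/10) = 6.830e+07 → L_total = 10·log₁₀(6.830e+07) = 78.34 dB.

78.3 dB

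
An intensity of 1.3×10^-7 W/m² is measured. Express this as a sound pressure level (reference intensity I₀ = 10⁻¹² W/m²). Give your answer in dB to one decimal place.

L = 10·log₁₀(I/I₀) = 10·log₁₀(1.3×10^-7/10⁻¹²) = 10·log₁₀(1.3×10^5).
L = 10·(0.1139 + 5) = 51.14 dB.

51.1 dB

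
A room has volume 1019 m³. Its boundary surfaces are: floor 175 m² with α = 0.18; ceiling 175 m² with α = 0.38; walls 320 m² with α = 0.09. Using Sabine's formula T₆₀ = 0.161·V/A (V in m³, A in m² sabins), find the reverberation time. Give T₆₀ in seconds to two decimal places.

Summing Sᵢαᵢ: 175·0.18 + 175·0.38 + 320·0.09 = 126.80 m².
T₆₀ = 0.161 × 1019 / 126.80 = 1.294 s.

1.29 s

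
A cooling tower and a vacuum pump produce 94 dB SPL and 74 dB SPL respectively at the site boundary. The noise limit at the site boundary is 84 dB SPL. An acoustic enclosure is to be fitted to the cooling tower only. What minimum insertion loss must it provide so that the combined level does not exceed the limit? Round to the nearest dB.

Fixed contribution from the other source: Σ 10^(L/10) = 10^(74/10) = 2.512e+07 (74.00 dB SPL).
The limit corresponds to 10^(84/10) = 2.512e+08; subtracting the fixed part leaves 2.261e+08 for the cooling tower, i.e. 83.54 dB SPL.
So the cooling tower must be reduced from 94 to 83.54 dB SPL: IL = 10.46 dB.

10 dB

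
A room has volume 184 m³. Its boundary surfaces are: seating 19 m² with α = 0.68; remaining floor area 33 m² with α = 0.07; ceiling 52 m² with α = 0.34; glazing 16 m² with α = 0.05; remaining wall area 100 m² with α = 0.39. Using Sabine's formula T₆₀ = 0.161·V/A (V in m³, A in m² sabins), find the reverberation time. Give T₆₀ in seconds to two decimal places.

A = Σ Sᵢαᵢ = 19·0.68 + 33·0.07 + 52·0.34 + 16·0.05 + 100·0.39 = 72.71 m².
T₆₀ = 0.161·V/A = 0.161·184/72.71 = 0.407 s.

0.41 s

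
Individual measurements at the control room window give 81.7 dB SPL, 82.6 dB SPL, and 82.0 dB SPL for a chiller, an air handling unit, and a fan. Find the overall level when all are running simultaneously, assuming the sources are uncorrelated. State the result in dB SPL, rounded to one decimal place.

Incoherent sources combine by intensity addition: L_total = 10·log₁₀(Σ 10^(L_i/10)).
Σ 10^(L/10) = 10^(81.7/10) + 10^(82.6/10) + 10^(82.0/10) = 4.884e+08.
L_total = 10·log₁₀(4.884e+08) = 86.89 dB SPL.

86.9 dB SPL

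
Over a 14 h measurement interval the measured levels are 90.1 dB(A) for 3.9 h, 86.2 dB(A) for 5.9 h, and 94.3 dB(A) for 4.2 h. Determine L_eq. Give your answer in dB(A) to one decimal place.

The energy average is taken in the linear domain: L_eq = 10·log₁₀[(Σ tᵢ·10^(Lᵢ/10))/T], T = 14 h.
Σ tᵢ·10^(Lᵢ/10) = 3.9·10^(90.1/10) + 5.9·10^(86.2/10) + 4.2·10^(94.3/10) = 1.775e+10.
L_eq = 10·log₁₀(1.775e+10/14) = 91.03 dB(A).

91.0 dB(A)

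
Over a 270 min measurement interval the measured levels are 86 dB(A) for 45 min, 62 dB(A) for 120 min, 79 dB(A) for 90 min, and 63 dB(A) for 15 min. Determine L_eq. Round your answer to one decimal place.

L_eq = 10·log₁₀[(1/T)·Σ tᵢ·10^(Lᵢ/10)] with T = 270 min.
Σ tᵢ·10^(Lᵢ/10) = 45·10^(86/10) + 120·10^(62/10) + 90·10^(79/10) + 15·10^(63/10) = 2.528e+10.
L_eq = 10·log₁₀(2.528e+10/270) = 79.71 dB(A).

79.7 dB(A)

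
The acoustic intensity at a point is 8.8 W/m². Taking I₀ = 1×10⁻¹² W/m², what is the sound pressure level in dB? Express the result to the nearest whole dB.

Dividing by I₀ shifts the exponent by 12: I/I₀ = 8.8×10^12.
L = 10·(0.9445 + 12) = 129.44 dB.

129 dB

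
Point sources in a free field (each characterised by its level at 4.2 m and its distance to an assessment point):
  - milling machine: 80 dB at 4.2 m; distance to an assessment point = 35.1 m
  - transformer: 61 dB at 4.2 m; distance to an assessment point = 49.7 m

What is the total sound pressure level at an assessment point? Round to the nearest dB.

62 dB

Propagate each source to the receiver with L = L_ref − 20·log₁₀(r/r_ref), then add intensities.
milling machine: 80 − 20·log₁₀(35.1/4.2) = 80 − 18.44 = 61.56 dB.
transformer: 61 − 20·log₁₀(49.7/4.2) = 61 − 21.46 = 39.54 dB.
Σ 10^(L/10) = 1.441e+06 → L_total = 10·log₁₀(1.441e+06) = 61.59 dB.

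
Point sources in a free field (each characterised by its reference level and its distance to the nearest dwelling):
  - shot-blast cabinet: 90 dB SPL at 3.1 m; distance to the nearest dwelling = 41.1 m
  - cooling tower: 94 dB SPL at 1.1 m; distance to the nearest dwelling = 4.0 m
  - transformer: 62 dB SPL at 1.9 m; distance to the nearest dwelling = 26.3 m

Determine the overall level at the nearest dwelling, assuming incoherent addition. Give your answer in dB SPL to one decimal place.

82.9 dB SPL

Propagate each source to the receiver with L = L_ref − 20·log₁₀(r/r_ref), then add intensities.
shot-blast cabinet: 90 − 20·log₁₀(41.1/3.1) = 90 − 22.45 = 67.55 dB SPL.
cooling tower: 94 − 20·log₁₀(4.0/1.1) = 94 − 11.21 = 82.79 dB SPL.
transformer: 62 − 20·log₁₀(26.3/1.9) = 62 − 22.82 = 39.18 dB SPL.
Σ 10^(L/10) = 1.957e+08 → L_total = 10·log₁₀(1.957e+08) = 82.91 dB SPL.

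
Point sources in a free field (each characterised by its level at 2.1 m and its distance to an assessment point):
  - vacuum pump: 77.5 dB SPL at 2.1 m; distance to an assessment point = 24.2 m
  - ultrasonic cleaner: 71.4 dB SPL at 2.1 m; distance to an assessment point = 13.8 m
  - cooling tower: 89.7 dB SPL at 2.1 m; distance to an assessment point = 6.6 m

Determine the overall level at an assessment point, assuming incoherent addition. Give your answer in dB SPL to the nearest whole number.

Apply inverse-square spreading to bring every level to the receiver, then sum 10^(L/10).
vacuum pump: 77.5 − 20·log₁₀(24.2/2.1) = 77.5 − 21.23 = 56.27 dB SPL.
ultrasonic cleaner: 71.4 − 20·log₁₀(13.8/2.1) = 71.4 − 16.35 = 55.05 dB SPL.
cooling tower: 89.7 − 20·log₁₀(6.6/2.1) = 89.7 − 9.95 = 79.75 dB SPL.
Σ 10^(L/10) = 9.523e+07 → L_total = 10·log₁₀(9.523e+07) = 79.79 dB SPL.

80 dB SPL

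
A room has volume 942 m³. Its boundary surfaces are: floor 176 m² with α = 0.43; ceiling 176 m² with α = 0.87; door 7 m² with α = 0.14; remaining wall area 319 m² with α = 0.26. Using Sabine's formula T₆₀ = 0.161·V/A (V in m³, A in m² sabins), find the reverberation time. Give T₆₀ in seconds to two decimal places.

0.48 s

Summing Sᵢαᵢ: 176·0.43 + 176·0.87 + 7·0.14 + 319·0.26 = 312.72 m².
T₆₀ = 0.161 × 942 / 312.72 = 0.485 s.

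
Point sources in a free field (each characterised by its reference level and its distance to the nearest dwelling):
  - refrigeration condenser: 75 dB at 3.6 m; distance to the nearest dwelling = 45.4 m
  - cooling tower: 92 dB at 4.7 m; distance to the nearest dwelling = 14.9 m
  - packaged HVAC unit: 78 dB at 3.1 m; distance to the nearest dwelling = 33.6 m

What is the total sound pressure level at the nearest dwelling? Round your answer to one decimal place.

Propagate each source to the receiver with L = L_ref − 20·log₁₀(r/r_ref), then add intensities.
refrigeration condenser: 75 − 20·log₁₀(45.4/3.6) = 75 − 22.02 = 52.98 dB.
cooling tower: 92 − 20·log₁₀(14.9/4.7) = 92 − 10.02 = 81.98 dB.
packaged HVAC unit: 78 − 20·log₁₀(33.6/3.1) = 78 − 20.70 = 57.30 dB.
Σ 10^(L/10) = 1.584e+08 → L_total = 10·log₁₀(1.584e+08) = 82.00 dB.

82.0 dB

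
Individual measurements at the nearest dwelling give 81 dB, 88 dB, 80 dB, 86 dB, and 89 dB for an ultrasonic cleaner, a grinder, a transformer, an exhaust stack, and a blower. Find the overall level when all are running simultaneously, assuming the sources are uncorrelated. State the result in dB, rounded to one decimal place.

For uncorrelated sources the intensities add, so convert each level to linear form, sum, and take 10·log₁₀ of the total.
Σ 10^(L/10) = 10^(81/10) + 10^(88/10) + 10^(80/10) + 10^(86/10) + 10^(89/10) = 2.049e+09.
L_total = 10·log₁₀(2.049e+09) = 93.12 dB.

93.1 dB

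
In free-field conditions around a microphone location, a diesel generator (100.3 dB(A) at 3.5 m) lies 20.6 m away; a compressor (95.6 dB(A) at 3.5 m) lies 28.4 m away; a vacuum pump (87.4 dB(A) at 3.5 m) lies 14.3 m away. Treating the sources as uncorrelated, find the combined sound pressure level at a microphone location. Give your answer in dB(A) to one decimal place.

Apply inverse-square spreading to bring every level to the receiver, then sum 10^(L/10).
diesel generator: 100.3 − 20·log₁₀(20.6/3.5) = 100.3 − 15.40 = 84.90 dB(A).
compressor: 95.6 − 20·log₁₀(28.4/3.5) = 95.6 − 18.19 = 77.41 dB(A).
vacuum pump: 87.4 − 20·log₁₀(14.3/3.5) = 87.4 − 12.23 = 75.17 dB(A).
Σ 10^(L/10) = 3.974e+08 → L_total = 10·log₁₀(3.974e+08) = 85.99 dB(A).

86.0 dB(A)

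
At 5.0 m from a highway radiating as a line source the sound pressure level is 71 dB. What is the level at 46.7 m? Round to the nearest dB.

Cylindrical spreading from a line source gives a 10·log₁₀(r₂/r₁) drop.
L₂ = 71 − 10·log₁₀(46.7/5.0) = 71 − 9.703 = 61.30 dB.

61 dB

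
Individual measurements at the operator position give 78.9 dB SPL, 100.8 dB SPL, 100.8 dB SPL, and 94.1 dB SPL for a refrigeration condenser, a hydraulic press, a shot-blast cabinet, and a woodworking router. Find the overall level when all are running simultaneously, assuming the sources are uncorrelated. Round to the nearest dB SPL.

For uncorrelated sources the intensities add, so convert each level to linear form, sum, and take 10·log₁₀ of the total.
Σ 10^(L/10) = 10^(78.9/10) + 10^(100.8/10) + 10^(100.8/10) + 10^(94.1/10) = 2.669e+10.
L_total = 10·log₁₀(2.669e+10) = 104.26 dB SPL.

104 dB SPL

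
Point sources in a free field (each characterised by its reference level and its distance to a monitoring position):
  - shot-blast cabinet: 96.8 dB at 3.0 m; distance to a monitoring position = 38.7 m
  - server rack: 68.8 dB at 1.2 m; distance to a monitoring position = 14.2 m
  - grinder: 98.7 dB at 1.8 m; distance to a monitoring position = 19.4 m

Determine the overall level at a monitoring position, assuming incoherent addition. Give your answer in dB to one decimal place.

79.7 dB

Propagate each source to the receiver with L = L_ref − 20·log₁₀(r/r_ref), then add intensities.
shot-blast cabinet: 96.8 − 20·log₁₀(38.7/3.0) = 96.8 − 22.21 = 74.59 dB.
server rack: 68.8 − 20·log₁₀(14.2/1.2) = 68.8 − 21.46 = 47.34 dB.
grinder: 98.7 − 20·log₁₀(19.4/1.8) = 98.7 − 20.65 = 78.05 dB.
Σ 10^(L/10) = 9.263e+07 → L_total = 10·log₁₀(9.263e+07) = 79.67 dB.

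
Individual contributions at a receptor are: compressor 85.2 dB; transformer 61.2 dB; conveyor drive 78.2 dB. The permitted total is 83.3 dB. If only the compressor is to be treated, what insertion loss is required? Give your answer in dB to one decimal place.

Everything except the compressor sums to 10^(61.2/10) + 10^(78.2/10) = 6.739e+07 in linear terms, 78.29 dB.
The limit corresponds to 10^(83.3/10) = 2.138e+08; subtracting the fixed part leaves 1.464e+08 for the compressor, i.e. 81.66 dB.
So the compressor must be reduced from 85.2 to 81.66 dB: IL = 3.54 dB.

3.5 dB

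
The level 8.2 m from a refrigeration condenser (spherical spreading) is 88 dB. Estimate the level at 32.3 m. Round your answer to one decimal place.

Spherical spreading from a point source gives a 20·log₁₀(r₂/r₁) drop.
L₂ = 88 − 20·log₁₀(32.3/8.2) = 88 − 11.908 = 76.09 dB.

76.1 dB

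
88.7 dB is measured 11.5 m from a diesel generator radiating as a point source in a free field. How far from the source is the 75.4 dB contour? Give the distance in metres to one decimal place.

Point-source spreading drops the level by 20·log₁₀(r₂/r₁); inverting, r₂/r₁ = 10^(ΔL/20).
r₂ = 11.5·10^((88.7−75.4)/20) = 11.5·10^(13.3/20) = 53.17 m.

53.2 m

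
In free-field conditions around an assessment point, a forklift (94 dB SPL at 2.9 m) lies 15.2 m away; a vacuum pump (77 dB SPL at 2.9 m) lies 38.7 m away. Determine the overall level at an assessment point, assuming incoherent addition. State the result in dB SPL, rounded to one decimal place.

Propagate each source to the receiver with L = L_ref − 20·log₁₀(r/r_ref), then add intensities.
forklift: 94 − 20·log₁₀(15.2/2.9) = 94 − 14.39 = 79.61 dB SPL.
vacuum pump: 77 − 20·log₁₀(38.7/2.9) = 77 − 22.51 = 54.49 dB SPL.
Σ 10^(L/10) = 9.172e+07 → L_total = 10·log₁₀(9.172e+07) = 79.62 dB SPL.

79.6 dB SPL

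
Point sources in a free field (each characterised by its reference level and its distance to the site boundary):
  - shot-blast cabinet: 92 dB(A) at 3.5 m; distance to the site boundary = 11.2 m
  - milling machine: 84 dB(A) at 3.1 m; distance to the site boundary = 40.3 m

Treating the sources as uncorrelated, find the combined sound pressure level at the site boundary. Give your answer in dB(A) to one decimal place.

First find each source's level at the receiver (point-source: −20·log₁₀(r/r_ref)), then combine on an intensity basis.
shot-blast cabinet: 92 − 20·log₁₀(11.2/3.5) = 92 − 10.10 = 81.90 dB(A).
milling machine: 84 − 20·log₁₀(40.3/3.1) = 84 − 22.28 = 61.72 dB(A).
Σ 10^(L/10) = 1.563e+08 → L_total = 10·log₁₀(1.563e+08) = 81.94 dB(A).

81.9 dB(A)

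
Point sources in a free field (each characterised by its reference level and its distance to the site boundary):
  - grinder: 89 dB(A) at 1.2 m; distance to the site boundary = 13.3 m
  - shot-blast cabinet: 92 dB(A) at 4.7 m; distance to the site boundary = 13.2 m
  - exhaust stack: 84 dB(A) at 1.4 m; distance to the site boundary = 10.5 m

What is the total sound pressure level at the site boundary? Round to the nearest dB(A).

83 dB(A)

Propagate each source to the receiver with L = L_ref − 20·log₁₀(r/r_ref), then add intensities.
grinder: 89 − 20·log₁₀(13.3/1.2) = 89 − 20.89 = 68.11 dB(A).
shot-blast cabinet: 92 − 20·log₁₀(13.2/4.7) = 92 − 8.97 = 83.03 dB(A).
exhaust stack: 84 − 20·log₁₀(10.5/1.4) = 84 − 17.50 = 66.50 dB(A).
Σ 10^(L/10) = 2.119e+08 → L_total = 10·log₁₀(2.119e+08) = 83.26 dB(A).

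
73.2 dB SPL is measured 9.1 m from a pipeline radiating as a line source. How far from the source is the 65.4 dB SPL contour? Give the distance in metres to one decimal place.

54.8 m

Line-source spreading drops the level by 10·log₁₀(r₂/r₁); inverting, r₂/r₁ = 10^(ΔL/10).
r₂ = 9.1·10^((73.2−65.4)/10) = 9.1·10^(7.8/10) = 54.83 m.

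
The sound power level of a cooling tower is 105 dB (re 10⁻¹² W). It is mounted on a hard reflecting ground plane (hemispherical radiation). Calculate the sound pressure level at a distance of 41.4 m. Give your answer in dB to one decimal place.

Free-field hemispherical radiation: L_p = L_w − 10·log₁₀(2π·r²), r = 41.4 m.
2π·r² = 1.077e+04 m², 10·log₁₀ of that is 40.322 dB.
L_p = 105 − 40.322 = 64.68 dB.

64.7 dB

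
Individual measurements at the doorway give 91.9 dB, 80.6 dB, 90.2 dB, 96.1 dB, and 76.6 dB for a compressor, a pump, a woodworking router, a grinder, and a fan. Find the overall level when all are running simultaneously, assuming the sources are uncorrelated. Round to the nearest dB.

For uncorrelated sources the intensities add, so convert each level to linear form, sum, and take 10·log₁₀ of the total.
Σ 10^(L/10) = 10^(91.9/10) + 10^(80.6/10) + 10^(90.2/10) + 10^(96.1/10) + 10^(76.6/10) = 6.830e+09.
L_total = 10·log₁₀(6.830e+09) = 98.34 dB.

98 dB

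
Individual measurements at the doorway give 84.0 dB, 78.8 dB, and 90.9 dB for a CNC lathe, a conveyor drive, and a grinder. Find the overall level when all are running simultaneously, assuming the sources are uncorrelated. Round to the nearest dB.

For uncorrelated sources the intensities add, so convert each level to linear form, sum, and take 10·log₁₀ of the total.
Σ 10^(L/10) = 10^(84.0/10) + 10^(78.8/10) + 10^(90.9/10) = 1.557e+09.
L_total = 10·log₁₀(1.557e+09) = 91.92 dB.

92 dB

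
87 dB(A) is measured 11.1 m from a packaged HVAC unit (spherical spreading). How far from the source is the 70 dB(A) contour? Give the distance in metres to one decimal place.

78.6 m

The 17.0 dB drop corresponds to a distance ratio of 10^(17.0/20) for a point source.
r₂ = 11.1·10^((87−70)/20) = 11.1·10^(17.0/20) = 78.58 m.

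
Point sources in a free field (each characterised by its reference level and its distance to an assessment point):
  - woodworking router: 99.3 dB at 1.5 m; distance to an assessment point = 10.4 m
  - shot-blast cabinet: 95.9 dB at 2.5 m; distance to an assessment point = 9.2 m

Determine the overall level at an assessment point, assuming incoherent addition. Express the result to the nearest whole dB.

87 dB

First find each source's level at the receiver (point-source: −20·log₁₀(r/r_ref)), then combine on an intensity basis.
woodworking router: 99.3 − 20·log₁₀(10.4/1.5) = 99.3 − 16.82 = 82.48 dB.
shot-blast cabinet: 95.9 − 20·log₁₀(9.2/2.5) = 95.9 − 11.32 = 84.58 dB.
Σ 10^(L/10) = 4.643e+08 → L_total = 10·log₁₀(4.643e+08) = 86.67 dB.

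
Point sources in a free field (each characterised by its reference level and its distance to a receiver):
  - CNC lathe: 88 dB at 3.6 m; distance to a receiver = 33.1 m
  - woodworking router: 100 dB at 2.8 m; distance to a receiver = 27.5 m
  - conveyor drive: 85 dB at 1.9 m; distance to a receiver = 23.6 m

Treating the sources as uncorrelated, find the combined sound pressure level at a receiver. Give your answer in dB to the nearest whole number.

81 dB

Propagate each source to the receiver with L = L_ref − 20·log₁₀(r/r_ref), then add intensities.
CNC lathe: 88 − 20·log₁₀(33.1/3.6) = 88 − 19.27 = 68.73 dB.
woodworking router: 100 − 20·log₁₀(27.5/2.8) = 100 − 19.84 = 80.16 dB.
conveyor drive: 85 − 20·log₁₀(23.6/1.9) = 85 − 21.88 = 63.12 dB.
Σ 10^(L/10) = 1.132e+08 → L_total = 10·log₁₀(1.132e+08) = 80.54 dB.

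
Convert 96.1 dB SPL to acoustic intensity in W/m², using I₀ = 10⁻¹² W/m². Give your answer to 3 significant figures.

I/I₀ = 10^(96.1/10) = 4.074e+09, so I = 4.074e+09 × 10⁻¹² W/m².

0.00407 W/m²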